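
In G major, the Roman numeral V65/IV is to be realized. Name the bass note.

B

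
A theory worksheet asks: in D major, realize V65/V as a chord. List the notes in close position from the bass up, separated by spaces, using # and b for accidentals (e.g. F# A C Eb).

G# B D E

The slash means an applied dominant: we want the dominant of V. In D major, V is A major, and its dominant is built on E.
Building a dominant seventh chord on E gives E-G#-B-D.
The figured bass 65 indicates first inversion, placing the third (G#) in the bass: G#-B-D-E.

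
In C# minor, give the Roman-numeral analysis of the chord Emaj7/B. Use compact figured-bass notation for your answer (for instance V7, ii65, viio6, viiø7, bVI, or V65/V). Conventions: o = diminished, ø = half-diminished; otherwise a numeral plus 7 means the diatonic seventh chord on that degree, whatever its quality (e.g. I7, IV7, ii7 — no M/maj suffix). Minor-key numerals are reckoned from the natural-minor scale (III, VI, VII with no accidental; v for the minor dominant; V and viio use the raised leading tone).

III43

Stacked in thirds the chord is E-G#-B-D#: a major seventh chord on E.
In C# minor, E is the mediant; the diatonic major seventh chord there is III7.
With B in the bass the chord is in second inversion, so the figured bass is 43.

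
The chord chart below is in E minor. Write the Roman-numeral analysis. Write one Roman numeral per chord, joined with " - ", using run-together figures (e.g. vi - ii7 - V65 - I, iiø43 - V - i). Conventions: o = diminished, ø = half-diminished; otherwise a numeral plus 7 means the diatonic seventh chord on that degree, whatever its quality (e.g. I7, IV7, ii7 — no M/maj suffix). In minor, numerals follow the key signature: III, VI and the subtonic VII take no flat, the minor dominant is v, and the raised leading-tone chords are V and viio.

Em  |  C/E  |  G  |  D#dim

Em: root E is the tonic; minor triad there is i.
C/E has root C, degree 6 in E minor, so VI6.
G: major triad on G = scale degree 3 → III.
D#dim: diminished triad on D# = scale degree 7 → viio.

i - VI6 - III - viio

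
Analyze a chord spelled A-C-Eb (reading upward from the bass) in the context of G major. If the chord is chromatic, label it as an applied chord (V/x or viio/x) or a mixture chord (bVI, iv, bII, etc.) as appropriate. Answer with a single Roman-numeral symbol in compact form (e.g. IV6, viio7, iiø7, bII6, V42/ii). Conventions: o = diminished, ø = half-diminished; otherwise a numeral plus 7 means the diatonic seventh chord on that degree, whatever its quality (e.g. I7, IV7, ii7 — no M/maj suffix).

The pitches A-C-Eb form a diminished triad rooted on A.
A is the second degree of G major. This is the diminished supertonic triad, borrowed from the parallel minor.

iio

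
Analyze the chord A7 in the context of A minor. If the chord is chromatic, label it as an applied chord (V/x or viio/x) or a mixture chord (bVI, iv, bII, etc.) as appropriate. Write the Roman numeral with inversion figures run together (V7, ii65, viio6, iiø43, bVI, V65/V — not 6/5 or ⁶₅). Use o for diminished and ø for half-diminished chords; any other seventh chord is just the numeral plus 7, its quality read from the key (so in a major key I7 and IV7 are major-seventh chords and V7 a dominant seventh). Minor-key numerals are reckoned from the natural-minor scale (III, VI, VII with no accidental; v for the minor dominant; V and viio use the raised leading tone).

V7/iv

The pitches A-C#-E-G form a dominant seventh chord rooted on A.
A is not a diatonic chord root with this quality in A minor, but it lies a perfect fifth above D (iv), so the chord functions as an applied dominant of iv.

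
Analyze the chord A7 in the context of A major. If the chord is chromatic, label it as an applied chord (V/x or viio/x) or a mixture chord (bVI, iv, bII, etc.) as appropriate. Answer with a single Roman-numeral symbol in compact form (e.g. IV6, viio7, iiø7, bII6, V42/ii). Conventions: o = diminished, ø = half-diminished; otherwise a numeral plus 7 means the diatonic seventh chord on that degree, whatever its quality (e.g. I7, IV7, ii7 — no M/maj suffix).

Stacked in thirds the chord is A-C#-E-G: a dominant seventh chord on A.
A is not a diatonic chord root with this quality in A major, but it lies a perfect fifth above D (IV), so the chord functions as an applied dominant of IV.

V7/IV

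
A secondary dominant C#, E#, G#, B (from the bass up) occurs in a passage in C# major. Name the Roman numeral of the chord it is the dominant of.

The chord is a dominant seventh chord on C#.
A dominant resolves down a perfect fifth: C# → F#. In C# major, F# is scale degree 4, i.e. IV.

IV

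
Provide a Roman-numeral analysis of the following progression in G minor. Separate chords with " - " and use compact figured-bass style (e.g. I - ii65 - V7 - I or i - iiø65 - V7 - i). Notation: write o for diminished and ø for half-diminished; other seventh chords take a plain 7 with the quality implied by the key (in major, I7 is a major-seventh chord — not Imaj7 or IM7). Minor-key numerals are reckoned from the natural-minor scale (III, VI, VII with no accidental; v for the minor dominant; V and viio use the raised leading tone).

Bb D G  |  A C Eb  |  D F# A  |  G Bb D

i6 - iio - V - i

Bb-D-G: minor triad on G = scale degree 1 → i6.
A-C-Eb: root A is the supertonic; diminished triad there is iio.
D-F#-A: root D is the dominant; major triad there is V.
G-Bb-D has root G, degree 1 in G minor, so i.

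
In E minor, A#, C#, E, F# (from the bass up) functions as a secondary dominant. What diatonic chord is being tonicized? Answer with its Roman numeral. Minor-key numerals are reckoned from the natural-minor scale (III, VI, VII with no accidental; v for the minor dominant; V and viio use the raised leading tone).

The chord is a dominant seventh chord on F#.
A dominant resolves down a perfect fifth: F# → B. In E minor, B is scale degree 5, i.e. V.

V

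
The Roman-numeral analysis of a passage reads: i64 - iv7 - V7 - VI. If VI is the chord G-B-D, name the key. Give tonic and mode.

The chord G is a major triad rooted on G; its label is VI.
VI on G implies G is the submediant; that puts the tonic at B, and the uppercase numeral fits minor mode.

B minor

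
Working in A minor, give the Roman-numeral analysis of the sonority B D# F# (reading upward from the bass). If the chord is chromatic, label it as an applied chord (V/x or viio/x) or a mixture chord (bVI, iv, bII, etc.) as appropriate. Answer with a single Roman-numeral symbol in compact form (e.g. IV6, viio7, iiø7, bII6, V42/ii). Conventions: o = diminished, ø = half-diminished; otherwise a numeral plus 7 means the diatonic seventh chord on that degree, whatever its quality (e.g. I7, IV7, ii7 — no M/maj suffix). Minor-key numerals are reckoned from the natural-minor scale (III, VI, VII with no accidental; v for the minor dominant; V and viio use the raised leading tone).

V/V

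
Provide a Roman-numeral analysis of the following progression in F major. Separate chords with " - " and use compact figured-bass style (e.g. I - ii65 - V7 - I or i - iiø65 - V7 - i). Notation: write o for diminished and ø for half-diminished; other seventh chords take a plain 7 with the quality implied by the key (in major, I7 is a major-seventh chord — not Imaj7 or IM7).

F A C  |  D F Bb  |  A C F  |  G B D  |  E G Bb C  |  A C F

F-A-C: root F is the tonic; major triad there is I.
D-F-Bb has root Bb, degree 4 in F major, so IV6.
A-C-F: major triad on F = scale degree 1 → I6.
G-B-D: a major triad on G, the applied dominant of V → V/V.
E-G-Bb-C: dominant seventh chord on C = scale degree 5 → V65.
A-C-F: major triad on F = scale degree 1 → I6.

I - IV6 - I6 - V/V - V65 - I6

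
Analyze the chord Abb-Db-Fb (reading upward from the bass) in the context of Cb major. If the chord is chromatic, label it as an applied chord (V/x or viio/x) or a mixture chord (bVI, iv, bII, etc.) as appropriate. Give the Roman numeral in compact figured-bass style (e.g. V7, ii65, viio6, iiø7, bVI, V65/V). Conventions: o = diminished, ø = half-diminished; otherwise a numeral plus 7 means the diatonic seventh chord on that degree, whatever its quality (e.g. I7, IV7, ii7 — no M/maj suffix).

iio64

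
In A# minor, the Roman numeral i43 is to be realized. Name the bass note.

E#

i in A# minor has root A#; the chord is A#-C#-E#-G#.
The figure 43 means second inversion — the fifth is in the bass.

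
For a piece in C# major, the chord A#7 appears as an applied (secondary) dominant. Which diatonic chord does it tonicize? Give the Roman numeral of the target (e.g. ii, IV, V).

ii

The chord is a dominant seventh chord on A#.
A dominant resolves down a perfect fifth: A# → D#. In C# major, D# is scale degree 2, i.e. ii.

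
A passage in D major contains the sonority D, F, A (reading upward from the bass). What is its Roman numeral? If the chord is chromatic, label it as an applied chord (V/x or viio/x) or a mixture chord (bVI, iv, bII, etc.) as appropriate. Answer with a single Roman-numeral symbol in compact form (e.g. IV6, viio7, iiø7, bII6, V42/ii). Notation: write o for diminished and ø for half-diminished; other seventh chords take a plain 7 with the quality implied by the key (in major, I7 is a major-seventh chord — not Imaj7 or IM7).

i

Stacked in thirds the chord is D-F-A: a minor triad on D.
D is the first degree of D major. This is the minor tonic, borrowed from the parallel minor.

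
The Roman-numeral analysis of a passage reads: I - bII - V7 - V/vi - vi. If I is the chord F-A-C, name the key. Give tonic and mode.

The chord F is a major triad rooted on F; its label is I.
If F is scale degree 1 and the mode makes that degree carry a major triad, the tonic is F and the mode is major.

F major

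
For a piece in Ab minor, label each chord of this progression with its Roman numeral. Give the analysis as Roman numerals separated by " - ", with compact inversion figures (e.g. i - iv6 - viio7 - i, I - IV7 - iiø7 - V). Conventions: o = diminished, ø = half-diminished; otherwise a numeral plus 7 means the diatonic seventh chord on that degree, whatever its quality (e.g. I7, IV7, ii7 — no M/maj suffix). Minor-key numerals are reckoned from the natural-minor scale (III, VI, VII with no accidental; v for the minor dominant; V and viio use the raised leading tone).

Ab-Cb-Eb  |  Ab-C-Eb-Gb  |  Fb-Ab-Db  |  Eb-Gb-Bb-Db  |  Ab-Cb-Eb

Ab-Cb-Eb: root Ab is the tonic; minor triad there is i.
Ab-C-Eb-Gb: a dominant seventh chord on Ab, the applied dominant of iv → V7/iv.
Fb-Ab-Db has root Db, degree 4 in Ab minor, so iv6.
Eb-Gb-Bb-Db has root Eb, degree 5 in Ab minor, so v7.
Ab-Cb-Eb: root Ab is the tonic; minor triad there is i.

i - V7/iv - iv6 - v7 - i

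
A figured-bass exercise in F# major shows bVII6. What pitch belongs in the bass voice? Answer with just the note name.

G#

bVII in F# major has root E; the chord is E-G#-B.
The figure 6 means first inversion — the third is in the bass.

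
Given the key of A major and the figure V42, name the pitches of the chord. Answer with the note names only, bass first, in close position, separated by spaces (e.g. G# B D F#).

D E G# B

In A major, the fifth degree is E, and the diatonic chord built there is a dominant seventh chord.
Stacking thirds from E gives E-G#-B-D.
The figured bass 42 indicates third inversion, placing the seventh (D) in the bass: D-E-G#-B.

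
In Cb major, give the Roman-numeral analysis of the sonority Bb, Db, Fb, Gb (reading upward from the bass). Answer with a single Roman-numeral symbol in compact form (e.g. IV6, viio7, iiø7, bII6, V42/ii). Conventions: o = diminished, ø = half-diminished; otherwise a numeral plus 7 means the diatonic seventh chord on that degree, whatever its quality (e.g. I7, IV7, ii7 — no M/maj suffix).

Stacked in thirds the chord is Gb-Bb-Db-Fb: a dominant seventh chord on Gb.
Gb is scale degree 5 in Cb major, and a dominant seventh chord on that degree is written V7.
With Bb in the bass the chord is in first inversion, so the figured bass is 65.

V65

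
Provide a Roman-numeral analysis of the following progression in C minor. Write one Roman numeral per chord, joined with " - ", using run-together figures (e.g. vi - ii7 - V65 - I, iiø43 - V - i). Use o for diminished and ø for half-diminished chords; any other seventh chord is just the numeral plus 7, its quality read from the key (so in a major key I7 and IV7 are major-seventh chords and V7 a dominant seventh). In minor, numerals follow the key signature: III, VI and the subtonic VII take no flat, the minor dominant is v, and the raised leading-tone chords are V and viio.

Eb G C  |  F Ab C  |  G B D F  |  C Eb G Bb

i6 - iv - V7 - i7

Eb-G-C has root C, degree 1 in C minor, so i6.
F-Ab-C has root F, degree 4 in C minor, so iv.
G-B-D-F has root G, degree 5 in C minor, so V7.
C-Eb-G-Bb has root C, degree 1 in C minor, so i7.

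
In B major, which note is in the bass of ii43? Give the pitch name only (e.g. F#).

G#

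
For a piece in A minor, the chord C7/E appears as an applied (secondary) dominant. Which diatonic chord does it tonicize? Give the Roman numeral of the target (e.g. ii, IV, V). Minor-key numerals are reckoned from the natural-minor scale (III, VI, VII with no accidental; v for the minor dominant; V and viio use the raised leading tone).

VI

The chord is a dominant seventh chord on C.
A dominant resolves down a perfect fifth: C → F. In A minor, F is scale degree 6, i.e. VI.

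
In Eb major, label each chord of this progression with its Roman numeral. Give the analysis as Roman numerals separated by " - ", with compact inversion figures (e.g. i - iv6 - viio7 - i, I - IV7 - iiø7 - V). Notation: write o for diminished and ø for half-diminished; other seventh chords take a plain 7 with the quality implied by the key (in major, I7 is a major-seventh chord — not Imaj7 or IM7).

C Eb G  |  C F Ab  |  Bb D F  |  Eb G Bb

C-Eb-G: root C is the submediant; minor triad there is vi.
C-F-Ab has root F, degree 2 in Eb major, so ii64.
Bb-D-F: major triad on Bb = scale degree 5 → V.
Eb-G-Bb: major triad on Eb = scale degree 1 → I.

vi - ii64 - V - I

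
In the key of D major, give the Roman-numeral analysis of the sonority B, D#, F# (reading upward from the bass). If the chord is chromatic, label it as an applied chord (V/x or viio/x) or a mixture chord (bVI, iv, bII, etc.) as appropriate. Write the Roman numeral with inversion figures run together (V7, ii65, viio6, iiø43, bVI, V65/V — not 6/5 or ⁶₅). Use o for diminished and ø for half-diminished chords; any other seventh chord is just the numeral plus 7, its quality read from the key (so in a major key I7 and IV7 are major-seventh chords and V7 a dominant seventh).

Stacked in thirds the chord is B-D#-F#: a major triad on B.
B is not a diatonic chord root with this quality in D major, but it lies a perfect fifth above E (ii), so the chord functions as an applied dominant of ii.

V/ii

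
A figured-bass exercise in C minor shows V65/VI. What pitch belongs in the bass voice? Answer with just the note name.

The applied chord V65/VI is rooted on Eb: Eb-G-Bb-Db.
The figure 65 means first inversion — the third is in the bass.

G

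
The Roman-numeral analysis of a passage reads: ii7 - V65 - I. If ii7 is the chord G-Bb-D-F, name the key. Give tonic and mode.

ii7 is given as G-Bb-D-F — a minor seventh chord with root G.
ii7 on G implies G is the supertonic; that puts the tonic at F, and the lowercase numeral fits major mode.

F major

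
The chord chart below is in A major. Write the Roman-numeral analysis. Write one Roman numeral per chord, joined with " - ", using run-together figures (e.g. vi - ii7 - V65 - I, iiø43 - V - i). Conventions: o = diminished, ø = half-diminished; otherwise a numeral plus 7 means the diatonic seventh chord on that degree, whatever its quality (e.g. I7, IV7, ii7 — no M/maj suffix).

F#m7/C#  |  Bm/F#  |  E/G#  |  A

vi43 - ii64 - V6 - I

F#m7/C#: root F# is the submediant; minor seventh chord there is vi43.
Bm/F#: minor triad on B = scale degree 2 → ii64.
E/G#: root E is the dominant; major triad there is V6.
A: root A is the tonic; major triad there is I.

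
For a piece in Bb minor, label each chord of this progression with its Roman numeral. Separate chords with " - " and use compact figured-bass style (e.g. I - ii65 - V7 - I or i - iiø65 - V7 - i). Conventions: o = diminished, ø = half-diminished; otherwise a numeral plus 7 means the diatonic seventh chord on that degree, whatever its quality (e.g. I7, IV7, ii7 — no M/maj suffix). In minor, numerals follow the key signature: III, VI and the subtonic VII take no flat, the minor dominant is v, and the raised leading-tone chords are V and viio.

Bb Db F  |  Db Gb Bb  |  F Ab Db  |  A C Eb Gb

Bb-Db-F: root Bb is the tonic; minor triad there is i.
Db-Gb-Bb: major triad on Gb = scale degree 6 → VI64.
F-Ab-Db: major triad on Db = scale degree 3 → III6.
A-C-Eb-Gb: fully diminished seventh chord on A = scale degree 7 → viio7.

i - VI64 - III6 - viio7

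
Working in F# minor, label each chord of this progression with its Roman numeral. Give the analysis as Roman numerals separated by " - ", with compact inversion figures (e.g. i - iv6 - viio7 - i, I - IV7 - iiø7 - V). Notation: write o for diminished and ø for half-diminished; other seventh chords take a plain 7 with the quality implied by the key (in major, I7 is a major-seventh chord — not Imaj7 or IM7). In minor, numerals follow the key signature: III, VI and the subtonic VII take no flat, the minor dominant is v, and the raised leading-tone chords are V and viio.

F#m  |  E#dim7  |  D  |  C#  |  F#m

i - viio7 - VI - V - i

F#m: root F# is the tonic; minor triad there is i.
E#dim7: root E# is the leading tone; fully diminished seventh chord there is viio7.
D: major triad on D = scale degree 6 → VI.
C#: root C# is the dominant; major triad there is V.
F#m: minor triad on F# = scale degree 1 → i.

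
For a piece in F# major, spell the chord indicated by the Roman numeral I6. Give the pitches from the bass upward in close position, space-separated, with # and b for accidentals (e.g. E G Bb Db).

In F# major, scale degree 1 is F#, and the diatonic chord built there is a major triad.
Stacking thirds from F# gives F#-A#-C#.
The figured bass 6 indicates first inversion, placing the third (A#) in the bass: A#-C#-F#.

A# C# F#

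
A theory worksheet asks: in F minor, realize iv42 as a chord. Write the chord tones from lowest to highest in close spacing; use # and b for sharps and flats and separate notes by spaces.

Ab Bb Db F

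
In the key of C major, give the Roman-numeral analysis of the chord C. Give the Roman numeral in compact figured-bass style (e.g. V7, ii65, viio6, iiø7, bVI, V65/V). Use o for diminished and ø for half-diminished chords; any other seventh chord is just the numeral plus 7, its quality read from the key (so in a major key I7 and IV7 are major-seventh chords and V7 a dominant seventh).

I

The pitches C-E-G form a major triad rooted on C.
In C major, C is the tonic; the diatonic major triad there is I.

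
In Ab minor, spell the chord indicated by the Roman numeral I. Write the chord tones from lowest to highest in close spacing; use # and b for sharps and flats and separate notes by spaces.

I is the major tonic (Picardy third), borrowed from the parallel major. In Ab minor that root is Ab.
So the chord is Ab-C-Eb.

Ab C Eb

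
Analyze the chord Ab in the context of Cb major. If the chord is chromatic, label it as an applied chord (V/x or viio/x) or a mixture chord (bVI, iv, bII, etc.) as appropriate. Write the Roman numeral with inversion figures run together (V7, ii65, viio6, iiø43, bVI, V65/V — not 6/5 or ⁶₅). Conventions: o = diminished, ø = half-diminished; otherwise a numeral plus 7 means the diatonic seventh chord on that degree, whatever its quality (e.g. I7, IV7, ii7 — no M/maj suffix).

V/ii

Stacked in thirds the chord is Ab-C-Eb: a major triad on Ab.
Ab is not a diatonic chord root with this quality in Cb major, but it lies a perfect fifth above Db (ii), so the chord functions as an applied dominant of ii.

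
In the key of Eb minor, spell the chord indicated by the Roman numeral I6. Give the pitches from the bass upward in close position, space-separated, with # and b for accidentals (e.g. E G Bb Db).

G Bb Eb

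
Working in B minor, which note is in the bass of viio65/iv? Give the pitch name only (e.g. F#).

The applied chord viio65/iv is rooted on D#: D#-F#-A-C.
The figure 65 means first inversion — the third is in the bass.

F#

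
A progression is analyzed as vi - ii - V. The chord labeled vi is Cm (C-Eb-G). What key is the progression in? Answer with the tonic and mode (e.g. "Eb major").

Eb major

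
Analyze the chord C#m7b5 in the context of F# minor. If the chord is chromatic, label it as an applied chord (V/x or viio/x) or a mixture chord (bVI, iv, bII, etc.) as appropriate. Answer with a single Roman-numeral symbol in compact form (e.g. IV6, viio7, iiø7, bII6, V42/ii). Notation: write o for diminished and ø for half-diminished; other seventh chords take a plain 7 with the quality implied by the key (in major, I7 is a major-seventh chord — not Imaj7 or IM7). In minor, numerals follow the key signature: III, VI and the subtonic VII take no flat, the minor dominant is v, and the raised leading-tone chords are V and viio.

viiø7/VI

Stacked in thirds the chord is C#-E-G-B: a half-diminished seventh chord on C#.
C# sits a half step below D (VI in F# minor); a diminished chord there is the applied leading-tone chord of VI.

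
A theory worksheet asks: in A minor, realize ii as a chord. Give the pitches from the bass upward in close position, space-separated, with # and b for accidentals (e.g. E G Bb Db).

B D F#

Scale degree 2 in A minor is B; here the chord built on it is altered to a minor triad. ii is the minor supertonic, borrowed from the parallel major (the Dorian ii).
So the chord is B-D-F#, a minor triad.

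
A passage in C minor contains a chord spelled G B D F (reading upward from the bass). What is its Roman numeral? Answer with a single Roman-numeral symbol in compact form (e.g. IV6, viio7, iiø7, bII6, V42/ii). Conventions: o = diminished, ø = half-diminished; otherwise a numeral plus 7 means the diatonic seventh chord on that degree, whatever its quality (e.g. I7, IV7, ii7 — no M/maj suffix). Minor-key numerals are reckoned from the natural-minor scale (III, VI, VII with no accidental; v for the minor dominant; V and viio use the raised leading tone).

Stacked in thirds the chord is G-B-D-F: a dominant seventh chord on G.
In C minor, G is the dominant; the diatonic dominant seventh chord there is V7.

V7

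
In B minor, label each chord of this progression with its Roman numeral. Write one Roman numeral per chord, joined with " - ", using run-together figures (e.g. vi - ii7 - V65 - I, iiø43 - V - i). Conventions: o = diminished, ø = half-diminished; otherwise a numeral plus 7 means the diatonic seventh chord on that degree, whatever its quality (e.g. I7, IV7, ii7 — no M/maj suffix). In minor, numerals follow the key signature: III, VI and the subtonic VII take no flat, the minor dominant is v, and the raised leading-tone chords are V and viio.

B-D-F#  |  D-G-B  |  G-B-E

B-D-F# has root B, degree 1 in B minor, so i.
D-G-B has root G, degree 6 in B minor, so VI64.
G-B-E: minor triad on E = scale degree 4 → iv6.

i - VI64 - iv6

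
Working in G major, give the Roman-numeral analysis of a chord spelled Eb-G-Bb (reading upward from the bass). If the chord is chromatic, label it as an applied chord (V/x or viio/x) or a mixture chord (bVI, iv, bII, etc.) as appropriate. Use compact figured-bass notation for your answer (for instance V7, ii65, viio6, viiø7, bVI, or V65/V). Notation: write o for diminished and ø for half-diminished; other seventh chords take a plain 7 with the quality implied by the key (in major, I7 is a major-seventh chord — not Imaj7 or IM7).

bVI

Stacked in thirds the chord is Eb-G-Bb: a major triad on Eb.
Eb is the lowered sixth degree of G major (diatonic 6 would be E). This is a major triad on the lowered sixth degree, borrowed from the parallel minor.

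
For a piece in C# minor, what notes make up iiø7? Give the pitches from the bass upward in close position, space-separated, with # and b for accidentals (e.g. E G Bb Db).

In C# minor, scale degree 2 is D#, and the diatonic chord built there is a half-diminished seventh chord.
Stacking thirds from D# gives D#-F#-A-C#.

D# F# A C#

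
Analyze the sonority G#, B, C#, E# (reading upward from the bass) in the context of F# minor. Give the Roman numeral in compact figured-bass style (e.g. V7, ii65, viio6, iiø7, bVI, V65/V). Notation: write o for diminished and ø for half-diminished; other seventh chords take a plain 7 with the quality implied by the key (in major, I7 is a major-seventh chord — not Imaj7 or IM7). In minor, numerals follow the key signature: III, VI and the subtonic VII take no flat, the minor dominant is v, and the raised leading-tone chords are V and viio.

The pitches C#-E#-G#-B form a dominant seventh chord rooted on C#.
C# is scale degree 5 in F# minor, and a dominant seventh chord on that degree is written V7.
With G# in the bass the chord is in second inversion, so the figured bass is 43.

V43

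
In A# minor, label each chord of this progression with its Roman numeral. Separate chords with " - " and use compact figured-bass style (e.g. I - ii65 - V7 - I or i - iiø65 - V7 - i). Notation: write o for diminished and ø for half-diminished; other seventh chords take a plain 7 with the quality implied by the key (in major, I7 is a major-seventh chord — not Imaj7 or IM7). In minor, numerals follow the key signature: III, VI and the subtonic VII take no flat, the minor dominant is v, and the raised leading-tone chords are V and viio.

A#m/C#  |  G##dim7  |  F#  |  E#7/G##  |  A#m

i6 - viio7 - VI - V65 - i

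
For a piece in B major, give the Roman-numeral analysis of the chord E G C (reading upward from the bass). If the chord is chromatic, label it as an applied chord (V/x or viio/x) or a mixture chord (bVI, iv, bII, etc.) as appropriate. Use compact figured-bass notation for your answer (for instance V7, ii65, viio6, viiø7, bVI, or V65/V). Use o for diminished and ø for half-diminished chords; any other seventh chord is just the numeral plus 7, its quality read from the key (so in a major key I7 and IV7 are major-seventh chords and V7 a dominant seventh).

bII6

The pitches C-E-G form a major triad rooted on C.
C is the lowered second degree of B major (diatonic 2 would be C#). This is the Neapolitan sixth — a major triad on the lowered second degree, here in its customary first inversion.
With E in the bass the chord is in first inversion, so the figured bass is 6.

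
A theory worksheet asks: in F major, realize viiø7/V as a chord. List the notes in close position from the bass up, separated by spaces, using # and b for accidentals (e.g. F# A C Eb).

viiø7/V is a secondary leading-tone chord. The target V is C in F major; the applied chord is rooted a semitone below, on B.
Building a half-diminished seventh chord on B gives B-D-F-A.

B D F A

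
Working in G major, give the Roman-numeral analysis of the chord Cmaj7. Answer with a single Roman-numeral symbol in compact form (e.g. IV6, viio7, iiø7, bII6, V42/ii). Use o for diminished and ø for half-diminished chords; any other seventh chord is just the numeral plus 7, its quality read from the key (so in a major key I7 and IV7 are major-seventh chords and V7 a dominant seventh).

IV7

The pitches C-E-G-B form a major seventh chord rooted on C.
C is scale degree 4 in G major, and a major seventh chord on that degree is written IV7.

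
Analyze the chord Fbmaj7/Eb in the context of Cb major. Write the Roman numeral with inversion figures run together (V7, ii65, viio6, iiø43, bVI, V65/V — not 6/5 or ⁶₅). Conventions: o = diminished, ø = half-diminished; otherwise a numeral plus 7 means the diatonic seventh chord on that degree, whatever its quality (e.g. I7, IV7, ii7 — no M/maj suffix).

IV42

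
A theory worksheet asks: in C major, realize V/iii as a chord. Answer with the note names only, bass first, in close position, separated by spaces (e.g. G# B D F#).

V/iii is a secondary dominant — the dominant triad of iii. iii in C major is E, so the applied chord's root is B, a perfect fifth above.
Building a major triad on B gives B-D#-F#.

B D# F#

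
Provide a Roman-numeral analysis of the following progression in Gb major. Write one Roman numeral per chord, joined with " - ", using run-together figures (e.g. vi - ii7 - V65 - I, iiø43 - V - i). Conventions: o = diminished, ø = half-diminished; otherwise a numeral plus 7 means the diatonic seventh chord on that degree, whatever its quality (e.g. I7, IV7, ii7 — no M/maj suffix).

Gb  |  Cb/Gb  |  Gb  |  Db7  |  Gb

I - IV64 - I - V7 - I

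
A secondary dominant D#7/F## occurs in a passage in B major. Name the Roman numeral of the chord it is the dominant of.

The chord is a dominant seventh chord on D#.
A dominant resolves down a perfect fifth: D# → G#. In B major, G# is scale degree 6, i.e. vi.

vi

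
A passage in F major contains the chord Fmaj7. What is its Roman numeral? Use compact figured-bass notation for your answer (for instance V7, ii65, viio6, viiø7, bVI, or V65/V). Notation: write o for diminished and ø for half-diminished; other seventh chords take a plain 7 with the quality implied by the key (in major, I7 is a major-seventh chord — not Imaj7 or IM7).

The pitches F-A-C-E form a major seventh chord rooted on F.
In F major, F is the tonic; the diatonic major seventh chord there is I7.

I7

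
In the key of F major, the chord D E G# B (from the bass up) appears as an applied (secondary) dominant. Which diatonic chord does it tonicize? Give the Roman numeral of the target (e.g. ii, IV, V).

iii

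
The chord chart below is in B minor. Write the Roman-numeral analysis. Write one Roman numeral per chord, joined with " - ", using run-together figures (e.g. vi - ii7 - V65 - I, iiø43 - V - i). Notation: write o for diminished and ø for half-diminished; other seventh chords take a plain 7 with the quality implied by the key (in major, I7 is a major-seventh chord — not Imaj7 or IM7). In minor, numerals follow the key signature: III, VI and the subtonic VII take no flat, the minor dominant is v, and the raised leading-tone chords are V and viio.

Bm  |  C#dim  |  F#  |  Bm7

i - iio - V - i7

Bm: root B is the tonic; minor triad there is i.
C#dim: diminished triad on C# = scale degree 2 → iio.
F# has root F#, degree 5 in B minor, so V.
Bm7 has root B, degree 1 in B minor, so i7.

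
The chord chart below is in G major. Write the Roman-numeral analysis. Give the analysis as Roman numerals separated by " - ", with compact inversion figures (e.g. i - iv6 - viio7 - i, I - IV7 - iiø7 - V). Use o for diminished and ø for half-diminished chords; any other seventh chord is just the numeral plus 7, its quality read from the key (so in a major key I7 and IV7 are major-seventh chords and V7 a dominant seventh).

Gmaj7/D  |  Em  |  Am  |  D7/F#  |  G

I43 - vi - ii - V65 - I

Gmaj7/D: root G is the tonic; major seventh chord there is I43.
Em has root E, degree 6 in G major, so vi.
Am has root A, degree 2 in G major, so ii.
D7/F#: root D is the dominant; dominant seventh chord there is V65.
G: root G is the tonic; major triad there is I.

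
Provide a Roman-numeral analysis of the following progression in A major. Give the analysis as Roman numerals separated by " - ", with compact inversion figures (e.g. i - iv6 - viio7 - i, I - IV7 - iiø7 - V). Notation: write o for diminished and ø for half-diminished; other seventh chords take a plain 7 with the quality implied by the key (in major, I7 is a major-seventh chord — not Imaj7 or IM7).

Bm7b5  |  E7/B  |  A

iiø7 - V43 - I

Bm7b5 is non-diatonic — iiø7, a mixture chord from A minor.
E7/B: dominant seventh chord on E = scale degree 5 → V43.
A: root A is the tonic; major triad there is I.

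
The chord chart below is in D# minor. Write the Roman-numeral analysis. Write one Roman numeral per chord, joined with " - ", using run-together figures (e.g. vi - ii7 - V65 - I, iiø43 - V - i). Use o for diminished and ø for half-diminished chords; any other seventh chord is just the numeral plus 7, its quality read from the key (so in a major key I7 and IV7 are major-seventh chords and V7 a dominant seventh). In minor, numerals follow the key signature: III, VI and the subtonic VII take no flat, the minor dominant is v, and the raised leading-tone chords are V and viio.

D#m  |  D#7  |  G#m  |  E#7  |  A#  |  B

i - V7/iv - iv - V7/V - V - VI

D#m: minor triad on D# = scale degree 1 → i.
D#7: a dominant seventh chord on D#, the applied dominant of iv → V7/iv.
G#m has root G#, degree 4 in D# minor, so iv.
E#7: chromatic; E# is V of V, so V7/V.
A#: root A# is the dominant; major triad there is V.
B: root B is the submediant; major triad there is VI.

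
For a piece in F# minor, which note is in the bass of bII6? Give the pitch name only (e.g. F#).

bII in F# minor has root G; the chord is G-B-D.
The figure 6 means first inversion — the third is in the bass.

B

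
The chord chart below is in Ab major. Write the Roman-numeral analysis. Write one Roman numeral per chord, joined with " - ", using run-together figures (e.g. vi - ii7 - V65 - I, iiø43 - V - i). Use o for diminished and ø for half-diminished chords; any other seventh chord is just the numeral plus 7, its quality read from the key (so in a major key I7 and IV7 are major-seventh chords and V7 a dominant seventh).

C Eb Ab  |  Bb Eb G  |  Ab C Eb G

I6 - V64 - I7

C-Eb-Ab has root Ab, degree 1 in Ab major, so I6.
Bb-Eb-G: major triad on Eb = scale degree 5 → V64.
Ab-C-Eb-G: major seventh chord on Ab = scale degree 1 → I7.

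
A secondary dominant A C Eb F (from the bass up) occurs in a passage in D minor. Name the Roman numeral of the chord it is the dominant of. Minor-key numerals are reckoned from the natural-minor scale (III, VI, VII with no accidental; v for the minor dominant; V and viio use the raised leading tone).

VI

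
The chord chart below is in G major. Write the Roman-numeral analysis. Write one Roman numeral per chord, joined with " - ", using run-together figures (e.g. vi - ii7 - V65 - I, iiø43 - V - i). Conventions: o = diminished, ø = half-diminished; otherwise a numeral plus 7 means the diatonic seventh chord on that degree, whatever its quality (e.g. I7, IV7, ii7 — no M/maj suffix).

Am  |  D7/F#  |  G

ii - V65 - I

Am has root A, degree 2 in G major, so ii.
D7/F#: dominant seventh chord on D = scale degree 5 → V65.
G: root G is the tonic; major triad there is I.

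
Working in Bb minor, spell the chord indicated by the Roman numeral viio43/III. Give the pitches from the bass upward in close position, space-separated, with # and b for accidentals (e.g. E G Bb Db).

Gb Bbb C Eb

The slash marks an applied leading-tone chord: viio of III. In Bb minor, III is Db, so the leading tone to it is C, a half step below.
Building a fully diminished seventh chord on C gives C-Eb-Gb-Bbb.
The figured bass 43 indicates second inversion, placing the fifth (Gb) in the bass: Gb-Bbb-C-Eb.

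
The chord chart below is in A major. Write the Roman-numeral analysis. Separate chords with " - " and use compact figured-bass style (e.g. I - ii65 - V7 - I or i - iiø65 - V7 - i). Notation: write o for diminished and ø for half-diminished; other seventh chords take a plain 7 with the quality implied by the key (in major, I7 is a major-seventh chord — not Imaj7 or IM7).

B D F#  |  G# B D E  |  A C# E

B-D-F# has root B, degree 2 in A major, so ii.
G#-B-D-E has root E, degree 5 in A major, so V65.
A-C#-E: root A is the tonic; major triad there is I.

ii - V65 - I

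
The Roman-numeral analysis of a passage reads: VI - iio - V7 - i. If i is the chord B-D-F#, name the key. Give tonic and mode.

B minor

i is given as B-D-F# — a minor triad with root B.
If B is scale degree 1 and the mode makes that degree carry a minor triad, the tonic is B and the mode is minor.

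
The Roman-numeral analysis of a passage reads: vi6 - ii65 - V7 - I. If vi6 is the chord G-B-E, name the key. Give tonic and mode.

G major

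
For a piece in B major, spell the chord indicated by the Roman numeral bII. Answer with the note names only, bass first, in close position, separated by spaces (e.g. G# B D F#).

C E G

Scale degree 2 in B major is C#; lowering it a half step gives C. bII is the Neapolitan chord — a major triad on the lowered second degree.
So the chord is C-E-G.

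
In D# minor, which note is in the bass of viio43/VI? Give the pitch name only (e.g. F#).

The applied chord viio43/VI is rooted on A#: A#-C#-E-G.
The figure 43 means second inversion — the fifth is in the bass.

E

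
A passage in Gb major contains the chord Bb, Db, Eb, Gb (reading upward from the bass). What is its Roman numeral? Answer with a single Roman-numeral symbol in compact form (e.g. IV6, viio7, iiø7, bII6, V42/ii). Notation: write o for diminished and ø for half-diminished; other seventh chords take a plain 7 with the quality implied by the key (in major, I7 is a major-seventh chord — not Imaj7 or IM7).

Stacked in thirds the chord is Eb-Gb-Bb-Db: a minor seventh chord on Eb.
In Gb major, Eb is the submediant; the diatonic minor seventh chord there is vi7.
With Bb in the bass the chord is in second inversion, so the figured bass is 43.

vi43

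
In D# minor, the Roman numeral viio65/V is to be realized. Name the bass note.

B#

The applied chord viio65/V is rooted on G##: G##-B#-D#-F#.
The figure 65 means first inversion — the third is in the bass.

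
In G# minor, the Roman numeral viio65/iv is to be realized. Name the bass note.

D#

The applied chord viio65/iv is rooted on B#: B#-D#-F#-A.
The figure 65 means first inversion — the third is in the bass.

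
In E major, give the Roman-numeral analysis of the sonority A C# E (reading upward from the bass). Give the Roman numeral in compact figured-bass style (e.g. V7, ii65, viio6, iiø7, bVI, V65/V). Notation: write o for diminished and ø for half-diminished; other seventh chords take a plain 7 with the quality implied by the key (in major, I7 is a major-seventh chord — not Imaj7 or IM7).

IV

Stacked in thirds the chord is A-C#-E: a major triad on A.
A is scale degree 4 in E major, and a major triad on that degree is written IV.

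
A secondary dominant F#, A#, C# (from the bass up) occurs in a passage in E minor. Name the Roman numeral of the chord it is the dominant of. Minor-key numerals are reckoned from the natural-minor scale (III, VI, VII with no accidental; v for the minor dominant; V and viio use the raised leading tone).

V

The chord is a major triad on F#.
A dominant resolves down a perfect fifth: F# → B. In E minor, B is scale degree 5, i.e. V.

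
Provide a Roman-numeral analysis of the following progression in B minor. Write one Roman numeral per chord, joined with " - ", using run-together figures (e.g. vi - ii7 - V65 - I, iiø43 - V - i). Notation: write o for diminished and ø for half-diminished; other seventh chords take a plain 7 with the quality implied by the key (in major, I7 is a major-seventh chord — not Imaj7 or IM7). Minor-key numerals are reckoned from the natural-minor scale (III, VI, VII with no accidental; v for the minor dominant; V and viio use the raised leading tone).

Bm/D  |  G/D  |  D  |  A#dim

i6 - VI64 - III - viio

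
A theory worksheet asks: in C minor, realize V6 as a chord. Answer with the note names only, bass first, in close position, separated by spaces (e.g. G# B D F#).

In C minor, scale degree 5 is G. The dominant is major (leading tone raised), so V is a major triad.
That chord is spelled G-B-D.
The figured bass 6 indicates first inversion, placing the third (B) in the bass: B-D-G.

B D G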